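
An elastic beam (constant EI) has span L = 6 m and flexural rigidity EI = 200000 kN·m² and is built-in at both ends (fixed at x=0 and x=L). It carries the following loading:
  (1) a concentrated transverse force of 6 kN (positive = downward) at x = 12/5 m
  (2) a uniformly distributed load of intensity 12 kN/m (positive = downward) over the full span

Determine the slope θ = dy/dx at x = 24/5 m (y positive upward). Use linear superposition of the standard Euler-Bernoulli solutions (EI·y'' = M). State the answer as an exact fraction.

θ(24/5) = 4563/39062500 rad

Load 1 — point force P=6 kN at a=12/5 m (b=L-a=18/5):
  θ_1 = Pa²(L-x)(2bL-(3b+a)(L-x))/(2L³EI)  [x>a] = 6·(12/5)²·(6-(24/5))·(2·(18/5)·6-(3·(18/5)+(12/5))·(6-(24/5)))/(2·6³·200000) = 513/39062500 rad
Load 2 — uniform load w=12 kN/m over full span:
  θ_2 = -wx(L-x)(L-2x)/(12EI) = -12·(24/5)·(6-(24/5))·(6-2·(24/5))/(12·200000) = 81/781250 rad
Superposition: θ = Σ θ_i = 4563/39062500 rad ≈ 0.000117 rad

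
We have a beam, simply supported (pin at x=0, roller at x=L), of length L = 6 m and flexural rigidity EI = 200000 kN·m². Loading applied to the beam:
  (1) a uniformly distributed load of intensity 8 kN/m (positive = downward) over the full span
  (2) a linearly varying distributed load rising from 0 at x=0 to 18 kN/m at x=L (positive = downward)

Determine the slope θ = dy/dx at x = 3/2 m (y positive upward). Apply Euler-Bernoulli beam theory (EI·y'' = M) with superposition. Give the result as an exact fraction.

θ(3/2) = -67509/128000000 rad

Load 1 — uniform load w=8 kN/m over full span:
  θ_1 = -w(L³-6Lx²+4x³)/(24EI) = -8·(6³-6·6·(3/2)²+4·(3/2)³)/(24·200000) = -99/400000 rad
Load 2 — triangular load w₀=18 kN/m (0→w₀ over full span):
  θ_2 = -w₀(7L⁴-30L²x²+15x⁴)/(360LEI) = -18·(7·6⁴-30·6²·(3/2)²+15·(3/2)⁴)/(360·6·200000) = -35829/128000000 rad
Superposition: θ = Σ θ_i = -67509/128000000 rad ≈ -0.000527 rad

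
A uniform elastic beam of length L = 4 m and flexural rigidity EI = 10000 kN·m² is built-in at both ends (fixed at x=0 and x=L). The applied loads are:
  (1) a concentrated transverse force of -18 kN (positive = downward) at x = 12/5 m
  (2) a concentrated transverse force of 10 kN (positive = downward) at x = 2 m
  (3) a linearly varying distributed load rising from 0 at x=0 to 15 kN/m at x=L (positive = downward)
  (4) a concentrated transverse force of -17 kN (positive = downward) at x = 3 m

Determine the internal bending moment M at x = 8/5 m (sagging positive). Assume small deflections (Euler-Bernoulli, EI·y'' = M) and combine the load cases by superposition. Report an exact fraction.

Load 1 — point force P=-18 kN at a=12/5 m (b=L-a=8/5):
  M_1 = Pb²(3a+b)x/L³ - Pab²/L²  [x≤a] = (-18)·(8/5)²·(3·(12/5)+(8/5))·(8/5)/4³ - (-18)·(12/5)·(8/5)²/4² = -2016/625 kN·m
Load 2 — point force P=10 kN at a=2 m (b=L-a=2):
  M_2 = Pb²(3a+b)x/L³ - Pab²/L²  [x≤a] = 10·2²·(3·2+2)·(8/5)/4³ - 10·2·2²/4² = 3 kN·m
Load 3 — triangular load w₀=15 kN/m (0→w₀ over full span):
  M_3 = 3w₀Lx/20 - w₀L²/30 - w₀x³/(6L) = 3·15·4·(8/5)/20 - 15·4²/30 - 15·(8/5)³/(6·4) = 96/25 kN·m
Load 4 — point force P=-17 kN at a=3 m (b=L-a=1):
  M_4 = Pb²(3a+b)x/L³ - Pab²/L²  [x≤a] = (-17)·1²·(3·3+1)·(8/5)/4³ - (-17)·3·1²/4² = -17/16 kN·m
Superposition: M = Σ M_i = 25519/10000 kN·m ≈ 2.551900 kN·m

M(8/5) = 25519/10000 kN·m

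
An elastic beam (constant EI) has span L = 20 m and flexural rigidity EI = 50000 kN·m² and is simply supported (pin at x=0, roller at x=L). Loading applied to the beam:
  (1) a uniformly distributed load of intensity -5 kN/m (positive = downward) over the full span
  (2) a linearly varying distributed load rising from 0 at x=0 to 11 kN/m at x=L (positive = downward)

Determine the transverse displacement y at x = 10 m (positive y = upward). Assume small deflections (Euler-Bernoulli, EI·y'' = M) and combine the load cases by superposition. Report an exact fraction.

Load 1 — uniform load w=-5 kN/m over full span:
  y_1 = -wx(L³-2Lx²+x³)/(24EI) = -(-5)·10·(20³-2·20·10²+10³)/(24·50000) = 5/24 m
Load 2 — triangular load w₀=11 kN/m (0→w₀ over full span):
  y_2 = -w₀x(7L⁴-10L²x²+3x⁴)/(360LEI) = -11·10·(7·20⁴-10·20²·10²+3·10⁴)/(360·20·50000) = -11/48 m
Superposition: y = Σ y_i = -1/48 m ≈ -0.020833 m

y(10) = -1/48 m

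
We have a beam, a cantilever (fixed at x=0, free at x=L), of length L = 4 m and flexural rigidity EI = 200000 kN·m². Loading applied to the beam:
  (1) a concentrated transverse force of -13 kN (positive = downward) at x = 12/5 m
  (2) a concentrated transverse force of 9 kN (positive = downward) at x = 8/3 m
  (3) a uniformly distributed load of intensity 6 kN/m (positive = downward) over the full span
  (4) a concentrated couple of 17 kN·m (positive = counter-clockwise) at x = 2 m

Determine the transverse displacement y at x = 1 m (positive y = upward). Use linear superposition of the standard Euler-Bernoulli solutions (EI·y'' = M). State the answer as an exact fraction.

Load 1 — point force P=-13 kN at a=12/5 m (b=L-a=8/5):
  y_1 = -Px²(3a-x)/(6EI)  [x≤a] = -(-13)·1²·(3·(12/5)-1)/(6·200000) = 403/6000000 m
Load 2 — point force P=9 kN at a=8/3 m (b=L-a=4/3):
  y_2 = -Px²(3a-x)/(6EI)  [x≤a] = -9·1²·(3·(8/3)-1)/(6·200000) = -21/400000 m
Load 3 — uniform load w=6 kN/m over full span:
  y_3 = -wx²(x²-4Lx+6L²)/(24EI) = -6·1²·(1²-4·4·1+6·4²)/(24·200000) = -81/800000 m
Load 4 — applied couple M₀=17 kN·m at a=2 m (b=L-a=2):
  y_4 = M₀x²/(2EI)  [x≤a] = 17·1²/(2·200000) = 17/400000 m
Superposition: y = Σ y_i = -529/12000000 m ≈ -0.000044 m

y(1) = -529/12000000 m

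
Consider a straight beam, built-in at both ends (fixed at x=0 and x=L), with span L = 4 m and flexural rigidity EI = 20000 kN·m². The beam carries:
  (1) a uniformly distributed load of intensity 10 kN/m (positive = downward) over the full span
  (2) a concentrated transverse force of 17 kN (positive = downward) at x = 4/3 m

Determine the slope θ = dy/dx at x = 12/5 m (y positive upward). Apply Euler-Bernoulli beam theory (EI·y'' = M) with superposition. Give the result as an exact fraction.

θ(12/5) = 7/28125 rad

Load 1 — uniform load w=10 kN/m over full span:
  θ_1 = -wx(L-x)(L-2x)/(12EI) = -10·(12/5)·(4-(12/5))·(4-2·(12/5))/(12·20000) = 2/15625 rad
Load 2 — point force P=17 kN at a=4/3 m (b=L-a=8/3):
  θ_2 = Pa²(L-x)(2bL-(3b+a)(L-x))/(2L³EI)  [x>a] = 17·(4/3)²·(4-(12/5))·(2·(8/3)·4-(3·(8/3)+(4/3))·(4-(12/5)))/(2·4³·20000) = 17/140625 rad
Superposition: θ = Σ θ_i = 7/28125 rad ≈ 0.000249 rad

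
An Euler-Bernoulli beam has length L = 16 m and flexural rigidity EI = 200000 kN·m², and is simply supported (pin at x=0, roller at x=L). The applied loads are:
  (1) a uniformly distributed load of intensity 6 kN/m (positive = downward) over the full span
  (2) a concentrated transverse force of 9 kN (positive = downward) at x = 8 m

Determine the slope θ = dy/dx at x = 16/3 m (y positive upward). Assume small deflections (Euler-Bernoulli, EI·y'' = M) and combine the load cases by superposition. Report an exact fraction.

θ(16/3) = -967/337500 rad

Load 1 — uniform load w=6 kN/m over full span:
  θ_1 = -w(L³-6Lx²+4x³)/(24EI) = -6·(16³-6·16·(16/3)²+4·(16/3)³)/(24·200000) = -208/84375 rad
Load 2 — point force P=9 kN at a=8 m (b=L-a=8):
  θ_2 = -Pb(L²-b²-3x²)/(6LEI)  [x≤a] = -9·8·(16²-8²-3·(16/3)²)/(6·16·200000) = -1/2500 rad
Superposition: θ = Σ θ_i = -967/337500 rad ≈ -0.002865 rad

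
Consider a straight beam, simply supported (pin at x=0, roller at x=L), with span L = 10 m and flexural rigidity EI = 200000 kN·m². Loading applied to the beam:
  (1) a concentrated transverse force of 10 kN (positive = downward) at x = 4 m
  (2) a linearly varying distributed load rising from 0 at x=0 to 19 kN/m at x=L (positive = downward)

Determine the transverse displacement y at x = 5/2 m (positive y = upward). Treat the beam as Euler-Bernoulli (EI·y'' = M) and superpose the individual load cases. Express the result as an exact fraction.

Load 1 — point force P=10 kN at a=4 m (b=L-a=6):
  y_1 = -Pbx(L²-b²-x²)/(6LEI)  [x≤a] = -10·6·(5/2)·(10²-6²-(5/2)²)/(6·10·200000) = -231/320000 m
Load 2 — triangular load w₀=19 kN/m (0→w₀ over full span):
  y_2 = -w₀x(7L⁴-10L²x²+3x⁴)/(360LEI) = -19·(5/2)·(7·10⁴-10·10²·(5/2)²+3·(5/2)⁴)/(360·10·200000) = -2071/491520 m
Superposition: y = Σ y_i = -303227/61440000 m ≈ -0.004935 m

y(5/2) = -303227/61440000 m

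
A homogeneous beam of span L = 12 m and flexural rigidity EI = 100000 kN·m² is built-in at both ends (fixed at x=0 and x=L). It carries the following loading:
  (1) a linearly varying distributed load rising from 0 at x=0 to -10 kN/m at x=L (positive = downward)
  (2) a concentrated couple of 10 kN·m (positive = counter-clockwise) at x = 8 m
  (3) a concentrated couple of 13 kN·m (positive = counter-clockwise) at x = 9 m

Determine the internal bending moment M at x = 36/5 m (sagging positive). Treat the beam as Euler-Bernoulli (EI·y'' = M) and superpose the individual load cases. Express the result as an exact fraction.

M(36/5) = -24457/1200 kN·m

Load 1 — triangular load w₀=-10 kN/m (0→w₀ over full span):
  M_1 = 3w₀Lx/20 - w₀L²/30 - w₀x³/(6L) = 3·(-10)·12·(36/5)/20 - (-10)·12²/30 - (-10)·(36/5)³/(6·12) = -744/25 kN·m
Load 2 — applied couple M₀=10 kN·m at a=8 m (b=L-a=4):
  M_2 = R_Ax - M_A  [x≤a] with R_A=10/9, M_A=10/3 = (10/9)·(36/5) - (10/3) = 14/3 kN·m
Load 3 — applied couple M₀=13 kN·m at a=9 m (b=L-a=3):
  M_3 = R_Ax - M_A  [x≤a] with R_A=39/32, M_A=65/16 = (39/32)·(36/5) - (65/16) = 377/80 kN·m
Superposition: M = Σ M_i = -24457/1200 kN·m ≈ -20.380833 kN·m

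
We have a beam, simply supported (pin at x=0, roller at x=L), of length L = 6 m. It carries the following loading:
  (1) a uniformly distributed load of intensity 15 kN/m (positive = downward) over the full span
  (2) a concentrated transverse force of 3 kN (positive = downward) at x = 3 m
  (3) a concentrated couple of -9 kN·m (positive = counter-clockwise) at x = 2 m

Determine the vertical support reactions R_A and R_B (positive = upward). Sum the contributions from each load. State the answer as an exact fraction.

R_A = 45 kN, R_B = 48 kN

Load 1 — uniform load w=15 kN/m over full span:
  R_A = wL/2 = 15·6/2 = 45 kN
  R_B = wL/2 = 15·6/2 = 45 kN
Load 2 — point force P=3 kN at a=3 m (b=L-a=3):
  R_A = Pb/L = 3·3/6 = 3/2 kN
  R_B = Pa/L = 3·3/6 = 3/2 kN
Load 3 — applied couple M₀=-9 kN·m at a=2 m (b=L-a=4):
  R_A = M₀/L = (-9)/6 = -3/2 kN
  R_B = -M₀/L = -(-9)/6 = 3/2 kN
Superposition: R_A = 45 kN, R_B = 48 kN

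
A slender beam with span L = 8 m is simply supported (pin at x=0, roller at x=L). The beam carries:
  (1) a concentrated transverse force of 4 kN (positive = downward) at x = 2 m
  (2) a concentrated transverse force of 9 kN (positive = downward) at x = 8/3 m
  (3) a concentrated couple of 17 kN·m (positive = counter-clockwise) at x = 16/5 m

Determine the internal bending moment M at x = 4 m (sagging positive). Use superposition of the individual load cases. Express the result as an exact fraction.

M(4) = 15/2 kN·m

Load 1 — point force P=4 kN at a=2 m (b=L-a=6):
  M_1 = Pa(L-x)/L  [x>a] = 4·2·(8-4)/8 = 4 kN·m
Load 2 — point force P=9 kN at a=8/3 m (b=L-a=16/3):
  M_2 = Pa(L-x)/L  [x>a] = 9·(8/3)·(8-4)/8 = 12 kN·m
Load 3 — applied couple M₀=17 kN·m at a=16/5 m (b=L-a=24/5):
  M_3 = M₀x/L - M₀  [x>a] = 17·4/8 - 17 = -17/2 kN·m
Superposition: M = Σ M_i = 15/2 kN·m ≈ 7.500000 kN·m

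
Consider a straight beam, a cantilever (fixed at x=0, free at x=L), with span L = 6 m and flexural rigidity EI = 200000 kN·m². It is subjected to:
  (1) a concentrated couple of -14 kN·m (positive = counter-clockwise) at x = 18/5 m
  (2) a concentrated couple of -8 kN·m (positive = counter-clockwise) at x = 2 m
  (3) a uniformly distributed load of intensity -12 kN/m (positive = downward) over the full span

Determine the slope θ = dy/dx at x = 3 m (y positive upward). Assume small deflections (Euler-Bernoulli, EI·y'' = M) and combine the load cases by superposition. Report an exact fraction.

θ(3) = 1/625 rad

Load 1 — applied couple M₀=-14 kN·m at a=18/5 m (b=L-a=12/5):
  θ_1 = M₀x/EI  [x≤a] = (-14)·3/200000 = -21/100000 rad
Load 2 — applied couple M₀=-8 kN·m at a=2 m (b=L-a=4):
  θ_2 = M₀a/EI  [x>a] = (-8)·2/200000 = -1/12500 rad
Load 3 — uniform load w=-12 kN/m over full span:
  θ_3 = -wx(x²-3Lx+3L²)/(6EI) = -(-12)·3·(3²-3·6·3+3·6²)/(6·200000) = 189/100000 rad
Superposition: θ = Σ θ_i = 1/625 rad ≈ 0.001600 rad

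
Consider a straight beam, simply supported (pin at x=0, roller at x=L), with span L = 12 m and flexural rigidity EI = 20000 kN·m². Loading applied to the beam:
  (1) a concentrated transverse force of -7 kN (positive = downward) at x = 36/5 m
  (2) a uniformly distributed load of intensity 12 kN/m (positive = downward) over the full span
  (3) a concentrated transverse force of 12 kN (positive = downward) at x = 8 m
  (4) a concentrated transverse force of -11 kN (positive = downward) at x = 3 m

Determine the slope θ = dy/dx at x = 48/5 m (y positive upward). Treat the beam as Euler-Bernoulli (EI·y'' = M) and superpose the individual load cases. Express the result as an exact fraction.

θ(48/5) = 1984631/60000000 rad

Load 1 — point force P=-7 kN at a=36/5 m (b=L-a=24/5):
  θ_1 = -Pa(2L²-6Lx+3x²+a²)/(6LEI)  [x>a] = -(-7)·(36/5)·(2·12²-6·12·(48/5)+3·(48/5)²+(36/5)²)/(6·12·20000) = -819/312500 rad
Load 2 — uniform load w=12 kN/m over full span:
  θ_2 = -w(L³-6Lx²+4x³)/(24EI) = -12·(12³-6·12·(48/5)²+4·(48/5)³)/(24·20000) = 2673/78125 rad
Load 3 — point force P=12 kN at a=8 m (b=L-a=4):
  θ_3 = -Pa(2L²-6Lx+3x²+a²)/(6LEI)  [x>a] = -12·8·(2·12²-6·12·(48/5)+3·(48/5)²+8²)/(6·12·20000) = 196/46875 rad
Load 4 — point force P=-11 kN at a=3 m (b=L-a=9):
  θ_4 = -Pa(2L²-6Lx+3x²+a²)/(6LEI)  [x>a] = -(-11)·3·(2·12²-6·12·(48/5)+3·(48/5)²+3²)/(6·12·20000) = -10791/4000000 rad
Superposition: θ = Σ θ_i = 1984631/60000000 rad ≈ 0.033077 rad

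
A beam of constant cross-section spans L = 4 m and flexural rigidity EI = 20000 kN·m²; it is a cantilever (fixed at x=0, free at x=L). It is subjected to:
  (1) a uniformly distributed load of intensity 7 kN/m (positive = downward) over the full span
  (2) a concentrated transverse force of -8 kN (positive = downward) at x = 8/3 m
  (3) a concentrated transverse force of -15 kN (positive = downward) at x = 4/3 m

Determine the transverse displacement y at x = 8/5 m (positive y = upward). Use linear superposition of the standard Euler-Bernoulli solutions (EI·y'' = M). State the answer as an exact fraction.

Load 1 — uniform load w=7 kN/m over full span:
  y_1 = -wx²(x²-4Lx+6L²)/(24EI) = -7·(8/5)²·((8/5)²-4·4·(8/5)+6·4²)/(24·20000) = -1064/390625 m
Load 2 — point force P=-8 kN at a=8/3 m (b=L-a=4/3):
  y_2 = -Px²(3a-x)/(6EI)  [x≤a] = -(-8)·(8/5)²·(3·(8/3)-(8/5))/(6·20000) = 256/234375 m
Load 3 — point force P=-15 kN at a=4/3 m (b=L-a=8/3):
  y_3 = -Pa²(3x-a)/(6EI)  [x>a] = -(-15)·(4/3)²·(3·(8/5)-(4/3))/(6·20000) = 13/16875 m
Superposition: y = Σ y_i = -9083/10546875 m ≈ -0.000861 m

y(8/5) = -9083/10546875 m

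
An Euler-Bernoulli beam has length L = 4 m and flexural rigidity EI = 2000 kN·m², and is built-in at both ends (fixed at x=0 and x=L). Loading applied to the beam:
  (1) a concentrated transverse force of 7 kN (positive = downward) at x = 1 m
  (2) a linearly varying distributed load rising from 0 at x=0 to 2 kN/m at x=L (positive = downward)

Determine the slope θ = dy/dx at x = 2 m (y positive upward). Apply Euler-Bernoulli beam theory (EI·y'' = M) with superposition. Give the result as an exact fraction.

θ(2) = 89/480000 rad

Load 1 — point force P=7 kN at a=1 m (b=L-a=3):
  θ_1 = Pa²(L-x)(2bL-(3b+a)(L-x))/(2L³EI)  [x>a] = 7·1²·(4-2)·(2·3·4-(3·3+1)·(4-2))/(2·4³·2000) = 7/32000 rad
Load 2 — triangular load w₀=2 kN/m (0→w₀ over full span):
  θ_2 = -w₀(2x(L-x)(L-2x)(x+2L)+x²(L-x)²)/(120LEI) = -2·(2·2·(4-2)·(4-2·2)·(2+2·4)+2²·(4-2)²)/(120·4·2000) = -1/30000 rad
Superposition: θ = Σ θ_i = 89/480000 rad ≈ 0.000185 rad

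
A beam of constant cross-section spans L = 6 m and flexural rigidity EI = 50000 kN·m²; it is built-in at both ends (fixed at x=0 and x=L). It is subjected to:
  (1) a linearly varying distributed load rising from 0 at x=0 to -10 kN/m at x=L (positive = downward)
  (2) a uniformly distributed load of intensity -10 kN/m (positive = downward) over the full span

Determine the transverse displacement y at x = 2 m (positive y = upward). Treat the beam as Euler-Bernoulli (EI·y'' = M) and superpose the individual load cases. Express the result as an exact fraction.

y(2) = 22/28125 m

Load 1 — triangular load w₀=-10 kN/m (0→w₀ over full span):
  y_1 = -w₀x²(L-x)²(x+2L)/(120LEI) = -(-10)·2²·(6-2)²·(2+2·6)/(120·6·50000) = 7/28125 m
Load 2 — uniform load w=-10 kN/m over full span:
  y_2 = -wx²(L-x)²/(24EI) = -(-10)·2²·(6-2)²/(24·50000) = 1/1875 m
Superposition: y = Σ y_i = 22/28125 m ≈ 0.000782 m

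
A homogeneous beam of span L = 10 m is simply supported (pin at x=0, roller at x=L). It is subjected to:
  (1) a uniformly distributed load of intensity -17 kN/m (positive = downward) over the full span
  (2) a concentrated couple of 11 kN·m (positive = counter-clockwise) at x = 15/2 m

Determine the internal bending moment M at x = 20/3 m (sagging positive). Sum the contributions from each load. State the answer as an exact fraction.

Load 1 — uniform load w=-17 kN/m over full span:
  M_1 = wx(L-x)/2 = (-17)·(20/3)·(10-(20/3))/2 = -1700/9 kN·m
Load 2 — applied couple M₀=11 kN·m at a=15/2 m (b=L-a=5/2):
  M_2 = M₀x/L  [x≤a] = 11·(20/3)/10 = 22/3 kN·m
Superposition: M = Σ M_i = -1634/9 kN·m ≈ -181.555556 kN·m

M(20/3) = -1634/9 kN·m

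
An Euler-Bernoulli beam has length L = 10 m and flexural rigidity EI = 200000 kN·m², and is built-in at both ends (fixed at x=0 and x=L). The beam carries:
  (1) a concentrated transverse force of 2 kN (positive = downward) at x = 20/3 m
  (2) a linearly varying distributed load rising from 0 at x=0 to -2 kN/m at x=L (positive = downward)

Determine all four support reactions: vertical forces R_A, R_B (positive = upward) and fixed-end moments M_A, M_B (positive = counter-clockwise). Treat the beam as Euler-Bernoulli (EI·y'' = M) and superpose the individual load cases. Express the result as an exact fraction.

Load 1 — point force P=2 kN at a=20/3 m (b=L-a=10/3):
  R_A = Pb²(3a+b)/L³ = 2·(10/3)²·(3·(20/3)+(10/3))/10³ = 14/27 kN
  M_A = Pab²/L² = 2·(20/3)·(10/3)²/10² = 40/27 kN·m
  R_B = Pa²(a+3b)/L³ = 2·(20/3)²·((20/3)+3·(10/3))/10³ = 40/27 kN
  M_B = -Pa²b/L² = -2·(20/3)²·(10/3)/10² = -80/27 kN·m
Load 2 — triangular load w₀=-2 kN/m (0→w₀ over full span):
  R_A = 3w₀L/20 = 3·(-2)·10/20 = -3 kN
  M_A = w₀L²/30 = (-2)·10²/30 = -20/3 kN·m
  R_B = 7w₀L/20 = 7·(-2)·10/20 = -7 kN
  M_B = -w₀L²/20 = -(-2)·10²/20 = 10 kN·m
Superposition: R_A = -67/27 kN, M_A = -140/27 kN·m, R_B = -149/27 kN, M_B = 190/27 kN·m

R_A = -67/27 kN, M_A = -140/27 kN·m, R_B = -149/27 kN, M_B = 190/27 kN·m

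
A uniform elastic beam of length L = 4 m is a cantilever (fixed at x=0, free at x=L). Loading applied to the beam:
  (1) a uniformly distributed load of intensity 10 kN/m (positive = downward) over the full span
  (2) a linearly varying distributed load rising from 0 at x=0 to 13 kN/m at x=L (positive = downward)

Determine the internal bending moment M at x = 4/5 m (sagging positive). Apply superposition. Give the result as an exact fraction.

Load 1 — uniform load w=10 kN/m over full span:
  M_1 = -w(L-x)²/2 = -10·(4-(4/5))²/2 = -256/5 kN·m
Load 2 — triangular load w₀=13 kN/m (0→w₀ over full span):
  M_2 = w₀Lx/2 - w₀L²/3 - w₀x³/(6L) = 13·4·(4/5)/2 - 13·4²/3 - 13·(4/5)³/(6·4) = -18304/375 kN·m
Superposition: M = Σ M_i = -37504/375 kN·m ≈ -100.010667 kN·m

M(4/5) = -37504/375 kN·m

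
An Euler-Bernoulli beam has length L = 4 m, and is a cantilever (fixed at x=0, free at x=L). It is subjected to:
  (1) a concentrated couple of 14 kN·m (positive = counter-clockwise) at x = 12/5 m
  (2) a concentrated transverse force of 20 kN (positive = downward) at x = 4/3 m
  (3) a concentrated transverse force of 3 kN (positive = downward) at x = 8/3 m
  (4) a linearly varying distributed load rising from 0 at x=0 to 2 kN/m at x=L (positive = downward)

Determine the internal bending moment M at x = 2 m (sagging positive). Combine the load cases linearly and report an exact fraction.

M(2) = 26/3 kN·m

Load 1 — applied couple M₀=14 kN·m at a=12/5 m (b=L-a=8/5):
  M_1 = M₀  [x≤a] = 14 = 14 kN·m
Load 2 — point force P=20 kN at a=4/3 m (b=L-a=8/3):
  M_2 = 0  [x>a] = 0 kN·m
Load 3 — point force P=3 kN at a=8/3 m (b=L-a=4/3):
  M_3 = -P(a-x)  [x≤a] = -3·((8/3)-2) = -2 kN·m
Load 4 — triangular load w₀=2 kN/m (0→w₀ over full span):
  M_4 = w₀Lx/2 - w₀L²/3 - w₀x³/(6L) = 2·4·2/2 - 2·4²/3 - 2·2³/(6·4) = -10/3 kN·m
Superposition: M = Σ M_i = 26/3 kN·m ≈ 8.666667 kN·m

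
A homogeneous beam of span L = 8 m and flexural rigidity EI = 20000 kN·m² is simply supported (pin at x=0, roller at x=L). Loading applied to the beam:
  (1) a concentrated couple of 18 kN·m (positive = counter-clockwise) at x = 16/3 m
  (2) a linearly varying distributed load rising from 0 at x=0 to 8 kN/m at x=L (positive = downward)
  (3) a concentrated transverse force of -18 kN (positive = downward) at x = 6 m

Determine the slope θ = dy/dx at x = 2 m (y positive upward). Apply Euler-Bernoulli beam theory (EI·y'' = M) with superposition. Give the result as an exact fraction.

Load 1 — applied couple M₀=18 kN·m at a=16/3 m (b=L-a=8/3):
  θ_1 = (M₀x²/(2L)+C₁)/EI  [x≤a] with C₁=M₀(3b²-L²)/(6L)=-16 = (18·2²/(2·8)+(-16))/20000 = -23/40000 rad
Load 2 — triangular load w₀=8 kN/m (0→w₀ over full span):
  θ_2 = -w₀(7L⁴-30L²x²+15x⁴)/(360LEI) = -8·(7·8⁴-30·8²·2²+15·2⁴)/(360·8·20000) = -1327/450000 rad
Load 3 — point force P=-18 kN at a=6 m (b=L-a=2):
  θ_3 = -Pb(L²-b²-3x²)/(6LEI)  [x≤a] = -(-18)·2·(8²-2²-3·2²)/(6·8·20000) = 9/5000 rad
Superposition: θ = Σ θ_i = -3103/1800000 rad ≈ -0.001724 rad

θ(2) = -3103/1800000 rad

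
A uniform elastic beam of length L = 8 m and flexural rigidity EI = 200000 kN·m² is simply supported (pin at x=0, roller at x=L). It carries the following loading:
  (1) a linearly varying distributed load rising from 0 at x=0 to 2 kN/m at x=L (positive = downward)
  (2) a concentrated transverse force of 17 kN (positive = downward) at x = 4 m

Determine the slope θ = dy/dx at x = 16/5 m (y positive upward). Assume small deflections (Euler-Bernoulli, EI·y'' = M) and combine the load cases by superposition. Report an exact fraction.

θ(16/5) = -44761/281250000 rad

Load 1 — triangular load w₀=2 kN/m (0→w₀ over full span):
  θ_1 = -w₀(7L⁴-30L²x²+15x⁴)/(360LEI) = -2·(7·8⁴-30·8²·(16/5)²+15·(16/5)⁴)/(360·8·200000) = -646/17578125 rad
Load 2 — point force P=17 kN at a=4 m (b=L-a=4):
  θ_2 = -Pb(L²-b²-3x²)/(6LEI)  [x≤a] = -17·4·(8²-4²-3·(16/5)²)/(6·8·200000) = -153/1250000 rad
Superposition: θ = Σ θ_i = -44761/281250000 rad ≈ -0.000159 rad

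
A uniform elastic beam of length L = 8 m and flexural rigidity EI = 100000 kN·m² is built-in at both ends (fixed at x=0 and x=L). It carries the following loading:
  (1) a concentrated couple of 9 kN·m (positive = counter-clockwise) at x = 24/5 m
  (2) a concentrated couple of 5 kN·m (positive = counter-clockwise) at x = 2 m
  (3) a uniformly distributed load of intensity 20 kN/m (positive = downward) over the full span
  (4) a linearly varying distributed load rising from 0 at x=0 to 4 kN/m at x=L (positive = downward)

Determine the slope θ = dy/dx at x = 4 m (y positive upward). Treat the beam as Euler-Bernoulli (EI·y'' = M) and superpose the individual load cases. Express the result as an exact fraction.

Load 1 — applied couple M₀=9 kN·m at a=24/5 m (b=L-a=16/5):
  θ_1 = (R_Ax²/2 - M_Ax)/EI  [x≤a] with R_A=81/50, M_A=72/25 = ((81/50)·4²/2 - (72/25)·4)/100000 = 9/625000 rad
Load 2 — applied couple M₀=5 kN·m at a=2 m (b=L-a=6):
  θ_2 = (R_Ax²/2 - M_Ax - M₀(x-a))/EI  [x>a] with R_A=45/64, M_A=-15/16 = ((45/64)·4²/2 - (-15/16)·4 - 5·(4-2))/100000 = -1/160000 rad
Load 3 — uniform load w=20 kN/m over full span:
  θ_3 = -wx(L-x)(L-2x)/(12EI) = -20·4·(8-4)·(8-2·4)/(12·100000) = 0 rad
Load 4 — triangular load w₀=4 kN/m (0→w₀ over full span):
  θ_4 = -w₀(2x(L-x)(L-2x)(x+2L)+x²(L-x)²)/(120LEI) = -4·(2·4·(8-4)·(8-2·4)·(4+2·8)+4²·(8-4)²)/(120·8·100000) = -1/93750 rad
Superposition: θ = Σ θ_i = -151/60000000 rad ≈ -0.000003 rad

θ(4) = -151/60000000 rad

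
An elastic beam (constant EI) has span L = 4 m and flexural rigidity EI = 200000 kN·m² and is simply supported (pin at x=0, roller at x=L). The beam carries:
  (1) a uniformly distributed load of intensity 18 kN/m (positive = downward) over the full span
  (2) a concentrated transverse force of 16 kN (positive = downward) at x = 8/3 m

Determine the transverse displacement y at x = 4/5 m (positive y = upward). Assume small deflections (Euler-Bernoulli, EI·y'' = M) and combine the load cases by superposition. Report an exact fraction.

y(4/5) = -35828/158203125 m

Load 1 — uniform load w=18 kN/m over full span:
  y_1 = -wx(L³-2Lx²+x³)/(24EI) = -18·(4/5)·(4³-2·4·(4/5)²+(4/5)³)/(24·200000) = -348/1953125 m
Load 2 — point force P=16 kN at a=8/3 m (b=L-a=4/3):
  y_2 = -Pbx(L²-b²-x²)/(6LEI)  [x≤a] = -16·(4/3)·(4/5)·(4²-(4/3)²-(4/5)²)/(6·4·200000) = -1528/31640625 m
Superposition: y = Σ y_i = -35828/158203125 m ≈ -0.000226 m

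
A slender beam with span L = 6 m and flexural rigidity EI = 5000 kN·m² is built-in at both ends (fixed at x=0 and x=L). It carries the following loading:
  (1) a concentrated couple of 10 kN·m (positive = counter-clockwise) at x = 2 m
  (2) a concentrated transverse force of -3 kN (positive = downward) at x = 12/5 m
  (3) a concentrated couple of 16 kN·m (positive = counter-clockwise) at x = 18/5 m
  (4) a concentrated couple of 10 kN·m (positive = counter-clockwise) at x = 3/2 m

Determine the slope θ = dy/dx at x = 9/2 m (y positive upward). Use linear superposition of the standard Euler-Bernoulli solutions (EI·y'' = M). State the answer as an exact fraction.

Load 1 — applied couple M₀=10 kN·m at a=2 m (b=L-a=4):
  θ_1 = (R_Ax²/2 - M_Ax - M₀(x-a))/EI  [x>a] with R_A=20/9, M_A=0 = ((20/9)·(9/2)²/2 - 0·(9/2) - 10·((9/2)-2))/5000 = -1/2000 rad
Load 2 — point force P=-3 kN at a=12/5 m (b=L-a=18/5):
  θ_2 = Pa²(L-x)(2bL-(3b+a)(L-x))/(2L³EI)  [x>a] = (-3)·(12/5)²·(6-(9/2))·(2·(18/5)·6-(3·(18/5)+(12/5))·(6-(9/2)))/(2·6³·5000) = -351/1250000 rad
Load 3 — applied couple M₀=16 kN·m at a=18/5 m (b=L-a=12/5):
  θ_3 = (R_Ax²/2 - M_Ax - M₀(x-a))/EI  [x>a] with R_A=96/25, M_A=128/25 = ((96/25)·(9/2)²/2 - (128/25)·(9/2) - 16·((9/2)-(18/5)))/5000 = 9/31250 rad
Load 4 — applied couple M₀=10 kN·m at a=3/2 m (b=L-a=9/2):
  θ_4 = (R_Ax²/2 - M_Ax - M₀(x-a))/EI  [x>a] with R_A=15/8, M_A=-15/8 = ((15/8)·(9/2)²/2 - (-15/8)·(9/2) - 10·((9/2)-(3/2)))/5000 = -33/64000 rad
Superposition: θ = Σ θ_i = -40337/40000000 rad ≈ -0.001008 rad

θ(9/2) = -40337/40000000 rad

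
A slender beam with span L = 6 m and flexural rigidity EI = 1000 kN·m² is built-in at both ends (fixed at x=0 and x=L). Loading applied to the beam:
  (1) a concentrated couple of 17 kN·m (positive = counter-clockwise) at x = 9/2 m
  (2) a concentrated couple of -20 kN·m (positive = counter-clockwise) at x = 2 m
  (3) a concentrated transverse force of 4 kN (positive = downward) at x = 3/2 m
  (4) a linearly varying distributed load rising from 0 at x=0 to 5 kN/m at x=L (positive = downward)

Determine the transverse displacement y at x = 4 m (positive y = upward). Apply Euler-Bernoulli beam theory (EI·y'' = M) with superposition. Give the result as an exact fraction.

Load 1 — applied couple M₀=17 kN·m at a=9/2 m (b=L-a=3/2):
  y_1 = (R_Ax³/6 - M_Ax²/2)/EI  [x≤a] with R_A=51/16, M_A=85/16 = ((51/16)·4³/6 - (85/16)·4²/2)/1000 = -17/2000 m
Load 2 — applied couple M₀=-20 kN·m at a=2 m (b=L-a=4):
  y_2 = (R_Ax³/6 - M_Ax²/2 - M₀(x-a)²/2)/EI  [x>a] with R_A=-40/9, M_A=0 = ((-40/9)·4³/6 - 0·4²/2 - (-20)·(4-2)²/2)/1000 = -1/135 m
Load 3 — point force P=4 kN at a=3/2 m (b=L-a=9/2):
  y_3 = -Pa²(L-x)²(3bL-(3b+a)(L-x))/(6L³EI)  [x>a] = -4·(3/2)²·(6-4)²·(3·(9/2)·6-(3·(9/2)+(3/2))·(6-4))/(6·6³·1000) = -17/12000 m
Load 4 — triangular load w₀=5 kN/m (0→w₀ over full span):
  y_4 = -w₀x²(L-x)²(x+2L)/(120LEI) = -5·4²·(6-4)²·(4+2·6)/(120·6·1000) = -8/1125 m
Superposition: y = Σ y_i = -2639/108000 m ≈ -0.024435 m

y(4) = -2639/108000 m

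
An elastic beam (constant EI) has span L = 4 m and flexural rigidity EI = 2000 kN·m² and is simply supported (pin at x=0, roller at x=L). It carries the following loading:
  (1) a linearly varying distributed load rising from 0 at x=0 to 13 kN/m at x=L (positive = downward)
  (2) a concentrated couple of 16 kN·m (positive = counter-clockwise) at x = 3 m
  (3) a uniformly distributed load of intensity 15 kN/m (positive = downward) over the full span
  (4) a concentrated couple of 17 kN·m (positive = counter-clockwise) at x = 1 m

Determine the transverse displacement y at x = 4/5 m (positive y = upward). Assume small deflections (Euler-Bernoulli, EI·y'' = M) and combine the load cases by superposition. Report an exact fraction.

y(4/5) = -3928457/187500000 m

Load 1 — triangular load w₀=13 kN/m (0→w₀ over full span):
  y_1 = -w₀x(7L⁴-10L²x²+3x⁴)/(360LEI) = -13·(4/5)·(7·4⁴-10·4²·(4/5)²+3·(4/5)⁴)/(360·4·2000) = -35776/5859375 m
Load 2 — applied couple M₀=16 kN·m at a=3 m (b=L-a=1):
  y_2 = (M₀x³/(6L)+C₁x)/EI  [x≤a] with C₁=M₀(3b²-L²)/(6L)=-26/3 = (16·(4/5)³/(6·4)+(-26/3)·(4/5))/2000 = -103/31250 m
Load 3 — uniform load w=15 kN/m over full span:
  y_3 = -wx(L³-2Lx²+x³)/(24EI) = -15·(4/5)·(4³-2·4·(4/5)²+(4/5)³)/(24·2000) = -232/15625 m
Load 4 — applied couple M₀=17 kN·m at a=1 m (b=L-a=3):
  y_4 = (M₀x³/(6L)+C₁x)/EI  [x≤a] with C₁=M₀(3b²-L²)/(6L)=187/24 = (17·(4/5)³/(6·4)+(187/24)·(4/5))/2000 = 1649/500000 m
Superposition: y = Σ y_i = -3928457/187500000 m ≈ -0.020952 m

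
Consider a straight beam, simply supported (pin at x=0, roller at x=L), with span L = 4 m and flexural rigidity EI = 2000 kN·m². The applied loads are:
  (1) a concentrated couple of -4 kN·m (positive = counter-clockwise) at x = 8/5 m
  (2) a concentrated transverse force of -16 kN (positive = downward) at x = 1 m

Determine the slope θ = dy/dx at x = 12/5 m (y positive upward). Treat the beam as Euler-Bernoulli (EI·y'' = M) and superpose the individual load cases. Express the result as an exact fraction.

Load 1 — applied couple M₀=-4 kN·m at a=8/5 m (b=L-a=12/5):
  θ_1 = (M₀x²/(2L)-M₀(x-a)+C₁)/EI  [x>a] with C₁=M₀(3b²-L²)/(6L)=-16/75 = ((-4)·(12/5)²/(2·4)-(-4)·((12/5)-(8/5))+(-16/75))/2000 = 1/18750 rad
Load 2 — point force P=-16 kN at a=1 m (b=L-a=3):
  θ_2 = -Pa(2L²-6Lx+3x²+a²)/(6LEI)  [x>a] = -(-16)·1·(2·4²-6·4·(12/5)+3·(12/5)²+1²)/(6·4·2000) = -61/25000 rad
Superposition: θ = Σ θ_i = -179/75000 rad ≈ -0.002387 rad

θ(12/5) = -179/75000 rad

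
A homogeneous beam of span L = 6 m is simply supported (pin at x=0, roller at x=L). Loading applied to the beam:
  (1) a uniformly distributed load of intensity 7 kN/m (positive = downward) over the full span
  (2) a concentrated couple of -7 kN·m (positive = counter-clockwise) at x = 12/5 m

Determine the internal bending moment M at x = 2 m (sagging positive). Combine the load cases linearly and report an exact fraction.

Load 1 — uniform load w=7 kN/m over full span:
  M_1 = wx(L-x)/2 = 7·2·(6-2)/2 = 28 kN·m
Load 2 — applied couple M₀=-7 kN·m at a=12/5 m (b=L-a=18/5):
  M_2 = M₀x/L  [x≤a] = (-7)·2/6 = -7/3 kN·m
Superposition: M = Σ M_i = 77/3 kN·m ≈ 25.666667 kN·m

M(2) = 77/3 kN·m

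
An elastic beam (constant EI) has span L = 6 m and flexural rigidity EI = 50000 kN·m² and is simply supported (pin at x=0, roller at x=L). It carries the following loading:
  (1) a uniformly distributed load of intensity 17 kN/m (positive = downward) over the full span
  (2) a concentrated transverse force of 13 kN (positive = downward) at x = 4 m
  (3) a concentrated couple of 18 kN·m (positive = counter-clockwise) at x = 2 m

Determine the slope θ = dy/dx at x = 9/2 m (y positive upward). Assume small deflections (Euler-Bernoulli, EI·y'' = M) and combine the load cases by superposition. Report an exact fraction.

Load 1 — uniform load w=17 kN/m over full span:
  θ_1 = -w(L³-6Lx²+4x³)/(24EI) = -17·(6³-6·6·(9/2)²+4·(9/2)³)/(24·50000) = 1683/800000 rad
Load 2 — point force P=13 kN at a=4 m (b=L-a=2):
  θ_2 = -Pa(2L²-6Lx+3x²+a²)/(6LEI)  [x>a] = -13·4·(2·6²-6·6·(9/2)+3·(9/2)²+4²)/(6·6·50000) = 689/1800000 rad
Load 3 — applied couple M₀=18 kN·m at a=2 m (b=L-a=4):
  θ_3 = (M₀x²/(2L)-M₀(x-a)+C₁)/EI  [x>a] with C₁=M₀(3b²-L²)/(6L)=6 = (18·(9/2)²/(2·6)-18·((9/2)-2)+6)/50000 = -69/400000 rad
Superposition: θ = Σ θ_i = 16661/7200000 rad ≈ 0.002314 rad

θ(9/2) = 16661/7200000 rad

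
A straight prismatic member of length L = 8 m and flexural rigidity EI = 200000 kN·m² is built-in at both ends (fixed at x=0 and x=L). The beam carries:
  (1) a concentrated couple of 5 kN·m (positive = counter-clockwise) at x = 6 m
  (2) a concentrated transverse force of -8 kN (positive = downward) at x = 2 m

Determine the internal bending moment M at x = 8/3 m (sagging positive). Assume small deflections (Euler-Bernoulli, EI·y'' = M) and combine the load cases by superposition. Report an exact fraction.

M(8/3) = -161/48 kN·m

Load 1 — applied couple M₀=5 kN·m at a=6 m (b=L-a=2):
  M_1 = R_Ax - M_A  [x≤a] with R_A=45/64, M_A=25/16 = (45/64)·(8/3) - (25/16) = 5/16 kN·m
Load 2 — point force P=-8 kN at a=2 m (b=L-a=6):
  M_2 = Pa²(a+3b)(L-x)/L³ - Pa²b/L²  [x>a] = (-8)·2²·(2+3·6)·(8-(8/3))/8³ - (-8)·2²·6/8² = -11/3 kN·m
Superposition: M = Σ M_i = -161/48 kN·m ≈ -3.354167 kN·m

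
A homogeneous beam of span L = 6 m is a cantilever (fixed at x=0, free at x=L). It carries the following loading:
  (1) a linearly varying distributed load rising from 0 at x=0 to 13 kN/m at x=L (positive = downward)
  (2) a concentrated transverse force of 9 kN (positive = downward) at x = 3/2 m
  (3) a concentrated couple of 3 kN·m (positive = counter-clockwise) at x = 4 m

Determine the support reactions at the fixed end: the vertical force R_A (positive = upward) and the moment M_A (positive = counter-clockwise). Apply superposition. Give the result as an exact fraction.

R_A = 48 kN, M_A = 333/2 kN·m

Load 1 — triangular load w₀=13 kN/m (0→w₀ over full span):
  R_A = w₀L/2 = 13·6/2 = 39 kN
  M_A = w₀L²/3 = 13·6²/3 = 156 kN·m
Load 2 — point force P=9 kN at a=3/2 m (b=L-a=9/2):
  R_A = P = 9 kN
  M_A = Pa = 9·(3/2) = 27/2 kN·m
Load 3 — applied couple M₀=3 kN·m at a=4 m (b=L-a=2):
  R_A = 0 kN
  M_A = -M₀ = -3 kN·m
Superposition: R_A = 48 kN, M_A = 333/2 kN·m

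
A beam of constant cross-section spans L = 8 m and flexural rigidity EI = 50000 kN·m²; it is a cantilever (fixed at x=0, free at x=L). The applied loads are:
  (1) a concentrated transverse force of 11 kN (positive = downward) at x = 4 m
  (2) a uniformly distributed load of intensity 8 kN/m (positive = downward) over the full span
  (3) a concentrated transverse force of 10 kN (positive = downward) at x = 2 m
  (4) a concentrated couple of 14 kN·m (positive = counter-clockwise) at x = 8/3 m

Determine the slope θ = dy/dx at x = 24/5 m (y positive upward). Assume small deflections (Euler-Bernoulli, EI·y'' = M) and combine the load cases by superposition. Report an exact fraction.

θ(24/5) = -66529/4687500 rad

Load 1 — point force P=11 kN at a=4 m (b=L-a=4):
  θ_1 = -Pa²/(2EI)  [x>a] = -11·4²/(2·50000) = -11/6250 rad
Load 2 — uniform load w=8 kN/m over full span:
  θ_2 = -wx(x²-3Lx+3L²)/(6EI) = -8·(24/5)·((24/5)²-3·8·(24/5)+3·8²)/(6·50000) = -4992/390625 rad
Load 3 — point force P=10 kN at a=2 m (b=L-a=6):
  θ_3 = -Pa²/(2EI)  [x>a] = -10·2²/(2·50000) = -1/2500 rad
Load 4 — applied couple M₀=14 kN·m at a=8/3 m (b=L-a=16/3):
  θ_4 = M₀a/EI  [x>a] = 14·(8/3)/50000 = 7/9375 rad
Superposition: θ = Σ θ_i = -66529/4687500 rad ≈ -0.014193 rad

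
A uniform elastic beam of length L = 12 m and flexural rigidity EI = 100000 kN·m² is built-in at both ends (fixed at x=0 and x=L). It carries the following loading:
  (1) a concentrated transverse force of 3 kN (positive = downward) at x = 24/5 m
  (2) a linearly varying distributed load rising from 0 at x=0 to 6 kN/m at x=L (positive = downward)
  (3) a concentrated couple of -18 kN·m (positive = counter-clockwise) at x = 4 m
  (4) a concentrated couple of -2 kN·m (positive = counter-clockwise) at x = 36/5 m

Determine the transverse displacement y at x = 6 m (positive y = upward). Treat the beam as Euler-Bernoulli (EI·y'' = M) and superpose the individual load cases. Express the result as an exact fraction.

y(6) = -13707/6250000 m

Load 1 — point force P=3 kN at a=24/5 m (b=L-a=36/5):
  y_1 = -Pa²(L-x)²(3bL-(3b+a)(L-x))/(6L³EI)  [x>a] = -3·(24/5)²·(12-6)²·(3·(36/5)·12-(3·(36/5)+(24/5))·(12-6))/(6·12³·100000) = -189/781250 m
Load 2 — triangular load w₀=6 kN/m (0→w₀ over full span):
  y_2 = -w₀x²(L-x)²(x+2L)/(120LEI) = -6·6²·(12-6)²·(6+2·12)/(120·12·100000) = -81/50000 m
Load 3 — applied couple M₀=-18 kN·m at a=4 m (b=L-a=8):
  y_3 = (R_Ax³/6 - M_Ax²/2 - M₀(x-a)²/2)/EI  [x>a] with R_A=-2, M_A=0 = ((-2)·6³/6 - 0·6²/2 - (-18)·(6-4)²/2)/100000 = -9/25000 m
Load 4 — applied couple M₀=-2 kN·m at a=36/5 m (b=L-a=24/5):
  y_4 = (R_Ax³/6 - M_Ax²/2)/EI  [x≤a] with R_A=-6/25, M_A=-16/25 = ((-6/25)·6³/6 - (-16/25)·6²/2)/100000 = 9/312500 m
Superposition: y = Σ y_i = -13707/6250000 m ≈ -0.002193 m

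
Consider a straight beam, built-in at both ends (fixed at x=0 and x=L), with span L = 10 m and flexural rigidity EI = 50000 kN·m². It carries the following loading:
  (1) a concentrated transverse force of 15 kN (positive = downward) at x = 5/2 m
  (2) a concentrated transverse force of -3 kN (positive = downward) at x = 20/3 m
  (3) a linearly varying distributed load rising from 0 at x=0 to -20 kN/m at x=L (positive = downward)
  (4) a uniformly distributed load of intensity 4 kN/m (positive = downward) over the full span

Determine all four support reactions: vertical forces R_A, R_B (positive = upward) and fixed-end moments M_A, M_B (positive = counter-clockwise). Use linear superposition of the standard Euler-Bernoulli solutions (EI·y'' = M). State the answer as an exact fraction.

R_A = 541/288 kN, M_A = -4165/288 kN·m, R_B = -14365/288 kN, M_B = 18455/288 kN·m

Load 1 — point force P=15 kN at a=5/2 m (b=L-a=15/2):
  R_A = Pb²(3a+b)/L³ = 15·(15/2)²·(3·(5/2)+(15/2))/10³ = 405/32 kN
  M_A = Pab²/L² = 15·(5/2)·(15/2)²/10² = 675/32 kN·m
  R_B = Pa²(a+3b)/L³ = 15·(5/2)²·((5/2)+3·(15/2))/10³ = 75/32 kN
  M_B = -Pa²b/L² = -15·(5/2)²·(15/2)/10² = -225/32 kN·m
Load 2 — point force P=-3 kN at a=20/3 m (b=L-a=10/3):
  R_A = Pb²(3a+b)/L³ = (-3)·(10/3)²·(3·(20/3)+(10/3))/10³ = -7/9 kN
  M_A = Pab²/L² = (-3)·(20/3)·(10/3)²/10² = -20/9 kN·m
  R_B = Pa²(a+3b)/L³ = (-3)·(20/3)²·((20/3)+3·(10/3))/10³ = -20/9 kN
  M_B = -Pa²b/L² = -(-3)·(20/3)²·(10/3)/10² = 40/9 kN·m
Load 3 — triangular load w₀=-20 kN/m (0→w₀ over full span):
  R_A = 3w₀L/20 = 3·(-20)·10/20 = -30 kN
  M_A = w₀L²/30 = (-20)·10²/30 = -200/3 kN·m
  R_B = 7w₀L/20 = 7·(-20)·10/20 = -70 kN
  M_B = -w₀L²/20 = -(-20)·10²/20 = 100 kN·m
Load 4 — uniform load w=4 kN/m over full span:
  R_A = wL/2 = 4·10/2 = 20 kN
  M_A = wL²/12 = 4·10²/12 = 100/3 kN·m
  R_B = wL/2 = 4·10/2 = 20 kN
  M_B = -wL²/12 = -4·10²/12 = -100/3 kN·m
Superposition: R_A = 541/288 kN, M_A = -4165/288 kN·m, R_B = -14365/288 kN, M_B = 18455/288 kN·m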